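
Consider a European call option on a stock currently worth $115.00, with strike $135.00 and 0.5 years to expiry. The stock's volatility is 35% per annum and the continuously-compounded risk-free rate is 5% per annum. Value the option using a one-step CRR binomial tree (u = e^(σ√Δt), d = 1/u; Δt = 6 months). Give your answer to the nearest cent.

$5.86

CRR parameters: u = e^(σ√Δt) = e^(0.35·√0.5) = 1.2808, d = 1/u = 0.7808
Per-period rate: rΔt = 0.05·0.5 = 0.025, so R = e^0.025 = 1.0253
Risk-neutral probability p = (e^0.025 − 0.7808)/(1.2808 − 0.7808) = 0.2446/0.5000 = 0.4891
Terminal stock prices: S_u = 147.3, S_d = 89.79
Terminal payoffs (S − K): max(12.29, 0) = 12.29, max(-45.21, 0) = 0
Node 0 (S = 115): V_0 = e^(−0.025)·[0.4891·12.2924 + 0.5109·0.0000] = 5.8634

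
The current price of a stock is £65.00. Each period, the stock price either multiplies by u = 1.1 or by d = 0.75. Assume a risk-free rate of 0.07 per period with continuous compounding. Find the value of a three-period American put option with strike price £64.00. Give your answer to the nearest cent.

£2.04

Risk-neutral probability p = (e^0.07 − 0.75)/(1.1 − 0.75) = 0.3225/0.3500 = 0.9215
Terminal stock prices: S_uuu = 86.52, S_uud = 58.99, S_udd = 40.22, S_ddd = 27.42
Terminal payoffs (K − S): max(-22.52, 0) = 0, max(5.012, 0) = 5.012, max(23.78, 0) = 23.78, max(36.58, 0) = 36.58
Node uu (S = 78.65): continuation = e^(−0.07)·[0.9215·0.0000 + 0.0785·5.0125] = 0.3671; exercise value = 0.0000 ≤ continuation, so V_uu = 0.3671
Node ud (S = 53.62): continuation = e^(−0.07)·[0.9215·5.0125 + 0.0785·23.7812] = 6.0482; exercise value = 10.3750 > continuation, so V_ud = 10.3750 (exercise)
Node dd (S = 36.56): continuation = e^(−0.07)·[0.9215·23.7812 + 0.0785·36.5781] = 23.1107; exercise value = 27.4375 > continuation, so V_dd = 27.4375 (exercise)
Node u (S = 71.5): continuation = e^(−0.07)·[0.9215·0.3671 + 0.0785·10.3750] = 1.0752; exercise value = 0.0000 ≤ continuation, so V_u = 1.0752
Node d (S = 48.75): continuation = e^(−0.07)·[0.9215·10.3750 + 0.0785·27.4375] = 10.9232; exercise value = 15.2500 > continuation, so V_d = 15.2500 (exercise)
Node 0 (S = 65): continuation = e^(−0.07)·[0.9215·1.0752 + 0.0785·15.2500] = 2.0407; exercise value = 0.0000 ≤ continuation, so V_0 = 2.0407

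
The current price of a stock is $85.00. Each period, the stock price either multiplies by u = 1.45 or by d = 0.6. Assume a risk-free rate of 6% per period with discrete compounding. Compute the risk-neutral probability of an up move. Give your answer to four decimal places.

p = 0.5412

Risk-neutral probability p = (1 + 0.06 − 0.6)/(1.45 − 0.6) = 0.4600/0.8500 = 0.5412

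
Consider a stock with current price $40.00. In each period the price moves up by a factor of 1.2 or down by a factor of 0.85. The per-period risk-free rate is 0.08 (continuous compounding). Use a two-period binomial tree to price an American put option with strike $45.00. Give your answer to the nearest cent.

$5.00

Risk-neutral probability p = (e^0.08 − 0.85)/(1.2 − 0.85) = 0.2333/0.3500 = 0.6665
Terminal stock prices: S_uu = 57.6, S_ud = 40.8, S_dd = 28.9
Terminal payoffs (K − S): max(-12.6, 0) = 0, max(4.2, 0) = 4.2, max(16.1, 0) = 16.1
Node u (S = 48): continuation = e^(−0.08)·[0.6665·0.0000 + 0.3335·4.2000] = 1.2929; exercise value = 0.0000 ≤ continuation, so V_u = 1.2929
Node d (S = 34): continuation = e^(−0.08)·[0.6665·4.2000 + 0.3335·16.1000] = 7.5402; exercise value = 11.0000 > continuation, so V_d = 11.0000 (exercise)
Node 0 (S = 40): continuation = e^(−0.08)·[0.6665·1.2929 + 0.3335·11.0000] = 4.1816; exercise value = 5.0000 > continuation, so V_0 = 5.0000 (exercise)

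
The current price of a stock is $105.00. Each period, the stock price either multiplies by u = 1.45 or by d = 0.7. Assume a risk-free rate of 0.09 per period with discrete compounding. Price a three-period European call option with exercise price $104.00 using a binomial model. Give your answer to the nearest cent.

$38.66

Risk-neutral probability p = (1 + 0.09 − 0.7)/(1.45 − 0.7) = 0.3900/0.7500 = 0.5200
Terminal stock prices: S_uuu = 320.1, S_uud = 154.5, S_udd = 74.6, S_ddd = 36.01
Terminal payoffs (S − K): max(216.1, 0) = 216.1, max(50.53, 0) = 50.53, max(-29.4, 0) = 0, max(-67.99, 0) = 0
Node uu (S = 220.8): V_uu = 1/1.09·[0.5200·216.1056 + 0.4800·50.5337] = 125.3497
Node ud (S = 106.6): V_ud = 1/1.09·[0.5200·50.5337 + 0.4800·0.0000] = 24.1078
Node dd (S = 51.45): V_dd = 1/1.09·[0.5200·0.0000 + 0.4800·0.0000] = 0.0000
Node u (S = 152.2): V_u = 1/1.09·[0.5200·125.3497 + 0.4800·24.1078] = 70.4161
Node d (S = 73.5): V_d = 1/1.09·[0.5200·24.1078 + 0.4800·0.0000] = 11.5010
Node 0 (S = 105): V_0 = 1/1.09·[0.5200·70.4161 + 0.4800·11.5010] = 38.6577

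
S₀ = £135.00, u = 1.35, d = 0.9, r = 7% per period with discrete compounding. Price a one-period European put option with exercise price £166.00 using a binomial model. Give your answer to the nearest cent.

£25.88

Risk-neutral probability p = (1 + 0.07 − 0.9)/(1.35 − 0.9) = 0.1700/0.4500 = 0.3778
Terminal stock prices: S_u = 182.2, S_d = 121.5
Terminal payoffs (K − S): max(-16.25, 0) = 0, max(44.5, 0) = 44.5
Node 0 (S = 135): V_0 = 1/1.07·[0.3778·0.0000 + 0.6222·44.5000] = 25.8775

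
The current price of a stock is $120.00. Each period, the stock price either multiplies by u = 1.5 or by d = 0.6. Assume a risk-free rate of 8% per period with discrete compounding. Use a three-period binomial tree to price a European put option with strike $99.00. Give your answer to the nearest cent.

$15.36

Risk-neutral probability p = (1 + 0.08 − 0.6)/(1.5 − 0.6) = 0.4800/0.9000 = 0.5333
Terminal stock prices: S_uuu = 405, S_uud = 162, S_udd = 64.8, S_ddd = 25.92
Terminal payoffs (K − S): max(-306, 0) = 0, max(-63, 0) = 0, max(34.2, 0) = 34.2, max(73.08, 0) = 73.08
Node uu (S = 270): V_uu = 1/1.08·[0.5333·0.0000 + 0.4667·0.0000] = 0.0000
Node ud (S = 108): V_ud = 1/1.08·[0.5333·0.0000 + 0.4667·34.2000] = 14.7778
Node dd (S = 43.2): V_dd = 1/1.08·[0.5333·34.2000 + 0.4667·73.0800] = 48.4667
Node u (S = 180): V_u = 1/1.08·[0.5333·0.0000 + 0.4667·14.7778] = 6.3855
Node d (S = 72): V_d = 1/1.08·[0.5333·14.7778 + 0.4667·48.4667] = 28.2401
Node 0 (S = 120): V_0 = 1/1.08·[0.5333·6.3855 + 0.4667·28.2401] = 15.3558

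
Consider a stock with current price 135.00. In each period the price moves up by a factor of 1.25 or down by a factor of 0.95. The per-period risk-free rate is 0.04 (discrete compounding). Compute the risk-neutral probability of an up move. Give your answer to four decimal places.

p = 0.3000

Risk-neutral probability p = (1 + 0.04 − 0.95)/(1.25 − 0.95) = 0.0900/0.3000 = 0.3000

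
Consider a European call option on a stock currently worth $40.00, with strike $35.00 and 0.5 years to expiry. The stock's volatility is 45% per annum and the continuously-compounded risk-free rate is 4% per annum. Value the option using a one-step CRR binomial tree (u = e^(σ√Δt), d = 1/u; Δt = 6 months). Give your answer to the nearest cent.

$8.86

CRR parameters: u = e^(σ√Δt) = e^(0.45·√0.5) = 1.3746, d = 1/u = 0.7275
Per-period rate: rΔt = 0.04·0.5 = 0.02, so R = e^0.02 = 1.0202
Risk-neutral probability p = (e^0.02 − 0.7275)/(1.3746 − 0.7275) = 0.2927/0.6472 = 0.4523
Terminal stock prices: S_u = 54.99, S_d = 29.1
Terminal payoffs (S − K): max(19.99, 0) = 19.99, max(-5.902, 0) = 0
Node 0 (S = 40): V_0 = e^(−0.02)·[0.4523·19.9859 + 0.5477·0.0000] = 8.8612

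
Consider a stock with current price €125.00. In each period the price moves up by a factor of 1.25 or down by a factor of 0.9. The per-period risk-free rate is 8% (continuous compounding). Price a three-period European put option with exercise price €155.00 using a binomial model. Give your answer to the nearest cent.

Risk-neutral probability p = (e^0.08 − 0.9)/(1.25 − 0.9) = 0.1833/0.3500 = 0.5237
Terminal stock prices: S_uuu = 244.1, S_uud = 175.8, S_udd = 126.6, S_ddd = 91.13
Terminal payoffs (K − S): max(-89.14, 0) = 0, max(-20.78, 0) = 0, max(28.44, 0) = 28.44, max(63.87, 0) = 63.87
Node uu (S = 195.3): V_uu = e^(−0.08)·[0.5237·0.0000 + 0.4763·0.0000] = 0.0000
Node ud (S = 140.6): V_ud = e^(−0.08)·[0.5237·0.0000 + 0.4763·28.4375] = 12.5040
Node dd (S = 101.2): V_dd = e^(−0.08)·[0.5237·28.4375 + 0.4763·63.8750] = 41.8330
Node u (S = 156.2): V_u = e^(−0.08)·[0.5237·0.0000 + 0.4763·12.5040] = 5.4980
Node d (S = 112.5): V_d = e^(−0.08)·[0.5237·12.5040 + 0.4763·41.8330] = 24.4387
Node 0 (S = 125): V_0 = e^(−0.08)·[0.5237·5.4980 + 0.4763·24.4387] = 13.4035

€13.40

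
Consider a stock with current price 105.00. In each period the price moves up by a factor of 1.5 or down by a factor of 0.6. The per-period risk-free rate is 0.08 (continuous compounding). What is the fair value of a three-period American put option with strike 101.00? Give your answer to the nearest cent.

20.25

Risk-neutral probability p = (e^0.08 − 0.6)/(1.5 − 0.6) = 0.4833/0.9000 = 0.5370
Terminal stock prices: S_uuu = 354.4, S_uud = 141.8, S_udd = 56.7, S_ddd = 22.68
Terminal payoffs (K − S): max(-253.4, 0) = 0, max(-40.75, 0) = 0, max(44.3, 0) = 44.3, max(78.32, 0) = 78.32
Node uu (S = 236.2): continuation = e^(−0.08)·[0.5370·0.0000 + 0.4630·0.0000] = 0.0000; exercise value = 0.0000 ≤ continuation, so V_uu = 0.0000
Node ud (S = 94.5): continuation = e^(−0.08)·[0.5370·0.0000 + 0.4630·44.3000] = 18.9345; exercise value = 6.5000 ≤ continuation, so V_ud = 18.9345
Node dd (S = 37.8): continuation = e^(−0.08)·[0.5370·44.3000 + 0.4630·78.3200] = 55.4348; exercise value = 63.2000 > continuation, so V_dd = 63.2000 (exercise)
Node u (S = 157.5): continuation = e^(−0.08)·[0.5370·0.0000 + 0.4630·18.9345] = 8.0929; exercise value = 0.0000 ≤ continuation, so V_u = 8.0929
Node d (S = 63): continuation = e^(−0.08)·[0.5370·18.9345 + 0.4630·63.2000] = 36.3986; exercise value = 38.0000 > continuation, so V_d = 38.0000 (exercise)
Node 0 (S = 105): continuation = e^(−0.08)·[0.5370·8.0929 + 0.4630·38.0000] = 20.2535; exercise value = 0.0000 ≤ continuation, so V_0 = 20.2535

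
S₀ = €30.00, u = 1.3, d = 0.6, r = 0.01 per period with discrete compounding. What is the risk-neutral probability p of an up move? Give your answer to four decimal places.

Risk-neutral probability p = (1 + 0.01 − 0.6)/(1.3 − 0.6) = 0.4100/0.7000 = 0.5857

p = 0.5857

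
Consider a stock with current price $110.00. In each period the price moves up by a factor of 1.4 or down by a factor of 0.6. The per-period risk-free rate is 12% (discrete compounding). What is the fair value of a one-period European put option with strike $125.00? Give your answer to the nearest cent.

$18.44

Risk-neutral probability p = (1 + 0.12 − 0.6)/(1.4 − 0.6) = 0.5200/0.8000 = 0.6500
Terminal stock prices: S_u = 154, S_d = 66
Terminal payoffs (K − S): max(-29, 0) = 0, max(59, 0) = 59
Node 0 (S = 110): V_0 = 1/1.12·[0.6500·0.0000 + 0.3500·59.0000] = 18.4375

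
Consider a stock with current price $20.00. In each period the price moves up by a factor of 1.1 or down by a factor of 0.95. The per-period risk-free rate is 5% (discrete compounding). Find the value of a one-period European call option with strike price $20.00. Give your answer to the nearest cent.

Risk-neutral probability p = (1 + 0.05 − 0.95)/(1.1 − 0.95) = 0.1000/0.1500 = 0.6667
Terminal stock prices: S_u = 22, S_d = 19
Terminal payoffs (S − K): max(2, 0) = 2, max(-1, 0) = 0
Node 0 (S = 20): V_0 = 1/1.05·[0.6667·2.0000 + 0.3333·0.0000] = 1.2698

$1.27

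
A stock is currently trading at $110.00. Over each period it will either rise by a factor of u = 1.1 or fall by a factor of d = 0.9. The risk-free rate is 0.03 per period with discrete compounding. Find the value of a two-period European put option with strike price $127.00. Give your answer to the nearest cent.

Risk-neutral probability p = (1 + 0.03 − 0.9)/(1.1 − 0.9) = 0.1300/0.2000 = 0.6500
Terminal stock prices: S_uu = 133.1, S_ud = 108.9, S_dd = 89.1
Terminal payoffs (K − S): max(-6.1, 0) = 0, max(18.1, 0) = 18.1, max(37.9, 0) = 37.9
Node u (S = 121): V_u = 1/1.03·[0.6500·0.0000 + 0.3500·18.1000] = 6.1505
Node d (S = 99): V_d = 1/1.03·[0.6500·18.1000 + 0.3500·37.9000] = 24.3010
Node 0 (S = 110): V_0 = 1/1.03·[0.6500·6.1505 + 0.3500·24.3010] = 12.1390

$12.14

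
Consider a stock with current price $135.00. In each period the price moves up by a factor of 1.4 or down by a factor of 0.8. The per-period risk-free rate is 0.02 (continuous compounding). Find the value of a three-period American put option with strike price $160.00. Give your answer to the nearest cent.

$39.15

Risk-neutral probability p = (e^0.02 − 0.8)/(1.4 − 0.8) = 0.2202/0.6000 = 0.3670
Terminal stock prices: S_uuu = 370.4, S_uud = 211.7, S_udd = 121, S_ddd = 69.12
Terminal payoffs (K − S): max(-210.4, 0) = 0, max(-51.68, 0) = 0, max(39.04, 0) = 39.04, max(90.88, 0) = 90.88
Node uu (S = 264.6): continuation = e^(−0.02)·[0.3670·0.0000 + 0.6330·0.0000] = 0.0000; exercise value = 0.0000 ≤ continuation, so V_uu = 0.0000
Node ud (S = 151.2): continuation = e^(−0.02)·[0.3670·0.0000 + 0.6330·39.0400] = 24.2229; exercise value = 8.8000 ≤ continuation, so V_ud = 24.2229
Node dd (S = 86.4): continuation = e^(−0.02)·[0.3670·39.0400 + 0.6330·90.8800] = 70.4318; exercise value = 73.6000 > continuation, so V_dd = 73.6000 (exercise)
Node u (S = 189): continuation = e^(−0.02)·[0.3670·0.0000 + 0.6330·24.2229] = 15.0294; exercise value = 0.0000 ≤ continuation, so V_u = 15.0294
Node d (S = 108): continuation = e^(−0.02)·[0.3670·24.2229 + 0.6330·73.6000] = 54.3799; exercise value = 52.0000 ≤ continuation, so V_d = 54.3799
Node 0 (S = 135): continuation = e^(−0.02)·[0.3670·15.0294 + 0.6330·54.3799] = 39.1474; exercise value = 25.0000 ≤ continuation, so V_0 = 39.1474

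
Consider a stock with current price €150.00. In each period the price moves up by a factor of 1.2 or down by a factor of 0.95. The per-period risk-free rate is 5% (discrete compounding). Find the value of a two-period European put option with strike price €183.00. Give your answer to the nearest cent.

Risk-neutral probability p = (1 + 0.05 − 0.95)/(1.2 − 0.95) = 0.1000/0.2500 = 0.4000
Terminal stock prices: S_uu = 216, S_ud = 171, S_dd = 135.4
Terminal payoffs (K − S): max(-33, 0) = 0, max(12, 0) = 12, max(47.62, 0) = 47.62
Node u (S = 180): V_u = 1/1.05·[0.4000·0.0000 + 0.6000·12.0000] = 6.8571
Node d (S = 142.5): V_d = 1/1.05·[0.4000·12.0000 + 0.6000·47.6250] = 31.7857
Node 0 (S = 150): V_0 = 1/1.05·[0.4000·6.8571 + 0.6000·31.7857] = 20.7755

€20.78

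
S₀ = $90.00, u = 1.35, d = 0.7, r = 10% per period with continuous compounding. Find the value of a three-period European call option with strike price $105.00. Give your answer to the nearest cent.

$24.08

Risk-neutral probability p = (e^0.1 − 0.7)/(1.35 − 0.7) = 0.4052/0.6500 = 0.6233
Terminal stock prices: S_uuu = 221.4, S_uud = 114.8, S_udd = 59.53, S_ddd = 30.87
Terminal payoffs (S − K): max(116.4, 0) = 116.4, max(9.818, 0) = 9.818, max(-45.47, 0) = 0, max(-74.13, 0) = 0
Node uu (S = 164): V_uu = e^(−0.1)·[0.6233·116.4338 + 0.3767·9.8175] = 69.0171
Node ud (S = 85.05): V_ud = e^(−0.1)·[0.6233·9.8175 + 0.3767·0.0000] = 5.5373
Node dd (S = 44.1): V_dd = e^(−0.1)·[0.6233·0.0000 + 0.3767·0.0000] = 0.0000
Node u (S = 121.5): V_u = e^(−0.1)·[0.6233·69.0171 + 0.3767·5.5373] = 40.8143
Node d (S = 63): V_d = e^(−0.1)·[0.6233·5.5373 + 0.3767·0.0000] = 3.1231
Node 0 (S = 90): V_0 = e^(−0.1)·[0.6233·40.8143 + 0.3767·3.1231] = 24.0845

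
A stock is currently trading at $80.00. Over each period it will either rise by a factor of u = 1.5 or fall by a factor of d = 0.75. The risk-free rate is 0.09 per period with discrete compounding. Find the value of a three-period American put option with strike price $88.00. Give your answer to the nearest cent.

Risk-neutral probability p = (1 + 0.09 − 0.75)/(1.5 − 0.75) = 0.3400/0.7500 = 0.4533
Terminal stock prices: S_uuu = 270, S_uud = 135, S_udd = 67.5, S_ddd = 33.75
Terminal payoffs (K − S): max(-182, 0) = 0, max(-47, 0) = 0, max(20.5, 0) = 20.5, max(54.25, 0) = 54.25
Node uu (S = 180): continuation = 1/1.09·[0.4533·0.0000 + 0.5467·0.0000] = 0.0000; exercise value = 0.0000 ≤ continuation, so V_uu = 0.0000
Node ud (S = 90): continuation = 1/1.09·[0.4533·0.0000 + 0.5467·20.5000] = 10.2813; exercise value = 0.0000 ≤ continuation, so V_ud = 10.2813
Node dd (S = 45): continuation = 1/1.09·[0.4533·20.5000 + 0.5467·54.2500] = 35.7339; exercise value = 43.0000 > continuation, so V_dd = 43.0000 (exercise)
Node u (S = 120): continuation = 1/1.09·[0.4533·0.0000 + 0.5467·10.2813] = 5.1564; exercise value = 0.0000 ≤ continuation, so V_u = 5.1564
Node d (S = 60): continuation = 1/1.09·[0.4533·10.2813 + 0.5467·43.0000] = 25.8418; exercise value = 28.0000 > continuation, so V_d = 28.0000 (exercise)
Node 0 (S = 80): continuation = 1/1.09·[0.4533·5.1564 + 0.5467·28.0000] = 16.1874; exercise value = 8.0000 ≤ continuation, so V_0 = 16.1874

$16.19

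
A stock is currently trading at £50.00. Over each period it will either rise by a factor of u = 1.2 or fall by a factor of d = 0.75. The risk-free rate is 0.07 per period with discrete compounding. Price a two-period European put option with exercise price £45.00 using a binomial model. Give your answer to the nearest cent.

£1.23

Risk-neutral probability p = (1 + 0.07 − 0.75)/(1.2 − 0.75) = 0.3200/0.4500 = 0.7111
Terminal stock prices: S_uu = 72, S_ud = 45, S_dd = 28.12
Terminal payoffs (K − S): max(-27, 0) = 0, max(0, 0) = 0, max(16.88, 0) = 16.88
Node u (S = 60): V_u = 1/1.07·[0.7111·0.0000 + 0.2889·0.0000] = 0.0000
Node d (S = 37.5): V_d = 1/1.07·[0.7111·0.0000 + 0.2889·16.8750] = 4.5561
Node 0 (S = 50): V_0 = 1/1.07·[0.7111·0.0000 + 0.2889·4.5561] = 1.2301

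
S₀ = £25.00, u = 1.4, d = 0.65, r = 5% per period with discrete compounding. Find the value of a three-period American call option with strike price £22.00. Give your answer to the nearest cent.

£9.50

Risk-neutral probability p = (1 + 0.05 − 0.65)/(1.4 − 0.65) = 0.4000/0.7500 = 0.5333
Terminal stock prices: S_uuu = 68.6, S_uud = 31.85, S_udd = 14.79, S_ddd = 6.866
Terminal payoffs (S − K): max(46.6, 0) = 46.6, max(9.85, 0) = 9.85, max(-7.212, 0) = 0, max(-15.13, 0) = 0
Node uu (S = 49): continuation = 1/1.05·[0.5333·46.6000 + 0.4667·9.8500] = 28.0476; exercise value = 27.0000 ≤ continuation, so V_uu = 28.0476
Node ud (S = 22.75): continuation = 1/1.05·[0.5333·9.8500 + 0.4667·0.0000] = 5.0032; exercise value = 0.7500 ≤ continuation, so V_ud = 5.0032
Node dd (S = 10.56): continuation = 1/1.05·[0.5333·0.0000 + 0.4667·0.0000] = 0.0000; exercise value = 0.0000 ≤ continuation, so V_dd = 0.0000
Node u (S = 35): continuation = 1/1.05·[0.5333·28.0476 + 0.4667·5.0032] = 16.4700; exercise value = 13.0000 ≤ continuation, so V_u = 16.4700
Node d (S = 16.25): continuation = 1/1.05·[0.5333·5.0032 + 0.4667·0.0000] = 2.5413; exercise value = 0.0000 ≤ continuation, so V_d = 2.5413
Node 0 (S = 25): continuation = 1/1.05·[0.5333·16.4700 + 0.4667·2.5413] = 9.4952; exercise value = 3.0000 ≤ continuation, so V_0 = 9.4952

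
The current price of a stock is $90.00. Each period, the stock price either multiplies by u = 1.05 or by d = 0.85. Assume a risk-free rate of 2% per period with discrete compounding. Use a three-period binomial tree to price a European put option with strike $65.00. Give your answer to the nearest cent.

Risk-neutral probability p = (1 + 0.02 − 0.85)/(1.05 − 0.85) = 0.1700/0.2000 = 0.8500
Terminal stock prices: S_uuu = 104.2, S_uud = 84.34, S_udd = 68.28, S_ddd = 55.27
Terminal payoffs (K − S): max(-39.19, 0) = 0, max(-19.34, 0) = 0, max(-3.276, 0) = 0, max(9.729, 0) = 9.729
Node uu (S = 99.23): V_uu = 1/1.02·[0.8500·0.0000 + 0.1500·0.0000] = 0.0000
Node ud (S = 80.33): V_ud = 1/1.02·[0.8500·0.0000 + 0.1500·0.0000] = 0.0000
Node dd (S = 65.02): V_dd = 1/1.02·[0.8500·0.0000 + 0.1500·9.7288] = 1.4307
Node u (S = 94.5): V_u = 1/1.02·[0.8500·0.0000 + 0.1500·0.0000] = 0.0000
Node d (S = 76.5): V_d = 1/1.02·[0.8500·0.0000 + 0.1500·1.4307] = 0.2104
Node 0 (S = 90): V_0 = 1/1.02·[0.8500·0.0000 + 0.1500·0.2104] = 0.0309

$0.03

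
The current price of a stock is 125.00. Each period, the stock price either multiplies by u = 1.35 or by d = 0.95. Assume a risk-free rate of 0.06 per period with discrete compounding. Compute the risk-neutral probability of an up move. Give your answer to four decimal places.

Risk-neutral probability p = (1 + 0.06 − 0.95)/(1.35 − 0.95) = 0.1100/0.4000 = 0.2750

p = 0.2750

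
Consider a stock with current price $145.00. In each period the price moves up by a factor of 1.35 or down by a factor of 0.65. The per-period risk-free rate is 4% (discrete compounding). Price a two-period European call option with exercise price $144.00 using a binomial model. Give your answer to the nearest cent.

$34.51

Risk-neutral probability p = (1 + 0.04 − 0.65)/(1.35 − 0.65) = 0.3900/0.7000 = 0.5571
Terminal stock prices: S_uu = 264.3, S_ud = 127.2, S_dd = 61.26
Terminal payoffs (S − K): max(120.3, 0) = 120.3, max(-16.76, 0) = 0, max(-82.74, 0) = 0
Node u (S = 195.8): V_u = 1/1.04·[0.5571·120.2625 + 0.4429·0.0000] = 64.4263
Node d (S = 94.25): V_d = 1/1.04·[0.5571·0.0000 + 0.4429·0.0000] = 0.0000
Node 0 (S = 145): V_0 = 1/1.04·[0.5571·64.4263 + 0.4429·0.0000] = 34.5141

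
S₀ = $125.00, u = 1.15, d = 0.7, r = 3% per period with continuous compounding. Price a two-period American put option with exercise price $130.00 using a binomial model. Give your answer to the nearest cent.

$16.35

Risk-neutral probability p = (e^0.03 − 0.7)/(1.15 − 0.7) = 0.3305/0.4500 = 0.7343
Terminal stock prices: S_uu = 165.3, S_ud = 100.6, S_dd = 61.25
Terminal payoffs (K − S): max(-35.31, 0) = 0, max(29.38, 0) = 29.38, max(68.75, 0) = 68.75
Node u (S = 143.8): continuation = e^(−0.03)·[0.7343·0.0000 + 0.2657·29.3750] = 7.5730; exercise value = 0.0000 ≤ continuation, so V_u = 7.5730
Node d (S = 87.5): continuation = e^(−0.03)·[0.7343·29.3750 + 0.2657·68.7500] = 38.6579; exercise value = 42.5000 > continuation, so V_d = 42.5000 (exercise)
Node 0 (S = 125): continuation = e^(−0.03)·[0.7343·7.5730 + 0.2657·42.5000] = 16.3536; exercise value = 5.0000 ≤ continuation, so V_0 = 16.3536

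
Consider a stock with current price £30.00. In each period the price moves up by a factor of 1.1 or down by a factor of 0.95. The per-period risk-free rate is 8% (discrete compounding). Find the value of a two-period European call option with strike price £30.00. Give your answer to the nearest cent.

£4.32

Risk-neutral probability p = (1 + 0.08 − 0.95)/(1.1 − 0.95) = 0.1300/0.1500 = 0.8667
Terminal stock prices: S_uu = 36.3, S_ud = 31.35, S_dd = 27.07
Terminal payoffs (S − K): max(6.3, 0) = 6.3, max(1.35, 0) = 1.35, max(-2.925, 0) = 0
Node u (S = 33): V_u = 1/1.08·[0.8667·6.3000 + 0.1333·1.3500] = 5.2222
Node d (S = 28.5): V_d = 1/1.08·[0.8667·1.3500 + 0.1333·0.0000] = 1.0833
Node 0 (S = 30): V_0 = 1/1.08·[0.8667·5.2222 + 0.1333·1.0833] = 4.3244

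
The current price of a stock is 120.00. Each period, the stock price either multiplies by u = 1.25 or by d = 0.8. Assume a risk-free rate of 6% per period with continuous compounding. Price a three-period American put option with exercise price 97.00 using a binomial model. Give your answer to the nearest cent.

Risk-neutral probability p = (e^0.06 − 0.8)/(1.25 − 0.8) = 0.2618/0.4500 = 0.5819
Terminal stock prices: S_uuu = 234.4, S_uud = 150, S_udd = 96, S_ddd = 61.44
Terminal payoffs (K − S): max(-137.4, 0) = 0, max(-53, 0) = 0, max(1, 0) = 1, max(35.56, 0) = 35.56
Node uu (S = 187.5): continuation = e^(−0.06)·[0.5819·0.0000 + 0.4181·0.0000] = 0.0000; exercise value = 0.0000 ≤ continuation, so V_uu = 0.0000
Node ud (S = 120): continuation = e^(−0.06)·[0.5819·0.0000 + 0.4181·1.0000] = 0.3938; exercise value = 0.0000 ≤ continuation, so V_ud = 0.3938
Node dd (S = 76.8): continuation = e^(−0.06)·[0.5819·1.0000 + 0.4181·35.5600] = 14.5512; exercise value = 20.2000 > continuation, so V_dd = 20.2000 (exercise)
Node u (S = 150): continuation = e^(−0.06)·[0.5819·0.0000 + 0.4181·0.3938] = 0.1551; exercise value = 0.0000 ≤ continuation, so V_u = 0.1551
Node d (S = 96): continuation = e^(−0.06)·[0.5819·0.3938 + 0.4181·20.2000] = 8.1704; exercise value = 1.0000 ≤ continuation, so V_d = 8.1704
Node 0 (S = 120): continuation = e^(−0.06)·[0.5819·0.1551 + 0.4181·8.1704] = 3.3024; exercise value = 0.0000 ≤ continuation, so V_0 = 3.3024

3.30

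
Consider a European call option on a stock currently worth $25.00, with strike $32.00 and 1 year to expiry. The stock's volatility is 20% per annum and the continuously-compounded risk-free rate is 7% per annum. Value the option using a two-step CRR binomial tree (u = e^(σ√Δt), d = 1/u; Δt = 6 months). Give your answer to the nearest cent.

CRR parameters: u = e^(σ√Δt) = e^(0.2·√0.5) = 1.1519, d = 1/u = 0.8681
Per-period rate: rΔt = 0.07·0.5 = 0.035, so R = e^0.035 = 1.0356
Risk-neutral probability p = (e^0.035 − 0.8681)/(1.1519 − 0.8681) = 0.1675/0.2838 = 0.5902
Terminal stock prices: S_uu = 33.17, S_ud = 25, S_dd = 18.84
Terminal payoffs (S − K): max(1.172, 0) = 1.172, max(-7, 0) = 0, max(-13.16, 0) = 0
Node u (S = 28.8): V_u = e^(−0.035)·[0.5902·1.1724 + 0.4098·0.0000] = 0.6682
Node d (S = 21.7): V_d = e^(−0.035)·[0.5902·0.0000 + 0.4098·0.0000] = 0.0000
Node 0 (S = 25): V_0 = e^(−0.035)·[0.5902·0.6682 + 0.4098·0.0000] = 0.3808

$0.38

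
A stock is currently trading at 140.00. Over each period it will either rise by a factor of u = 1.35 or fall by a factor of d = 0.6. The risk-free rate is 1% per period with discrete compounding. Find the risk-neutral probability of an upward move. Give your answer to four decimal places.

p = 0.5467

Risk-neutral probability p = (1 + 0.01 − 0.6)/(1.35 − 0.6) = 0.4100/0.7500 = 0.5467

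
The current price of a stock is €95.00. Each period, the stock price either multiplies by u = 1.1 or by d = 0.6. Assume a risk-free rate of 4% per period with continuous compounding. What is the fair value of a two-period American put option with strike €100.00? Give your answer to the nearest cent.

Risk-neutral probability p = (e^0.04 − 0.6)/(1.1 − 0.6) = 0.4408/0.5000 = 0.8816
Terminal stock prices: S_uu = 115, S_ud = 62.7, S_dd = 34.2
Terminal payoffs (K − S): max(-14.95, 0) = 0, max(37.3, 0) = 37.3, max(65.8, 0) = 65.8
Node u (S = 104.5): continuation = e^(−0.04)·[0.8816·0.0000 + 0.1184·37.3000] = 4.2424; exercise value = 0.0000 ≤ continuation, so V_u = 4.2424
Node d (S = 57): continuation = e^(−0.04)·[0.8816·37.3000 + 0.1184·65.8000] = 39.0789; exercise value = 43.0000 > continuation, so V_d = 43.0000 (exercise)
Node 0 (S = 95): continuation = e^(−0.04)·[0.8816·4.2424 + 0.1184·43.0000] = 8.4842; exercise value = 5.0000 ≤ continuation, so V_0 = 8.4842

€8.48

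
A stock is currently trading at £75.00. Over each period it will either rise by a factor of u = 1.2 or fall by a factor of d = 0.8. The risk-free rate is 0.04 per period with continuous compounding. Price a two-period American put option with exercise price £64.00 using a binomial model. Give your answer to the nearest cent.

Risk-neutral probability p = (e^0.04 − 0.8)/(1.2 − 0.8) = 0.2408/0.4000 = 0.6020
Terminal stock prices: S_uu = 108, S_ud = 72, S_dd = 48
Terminal payoffs (K − S): max(-44, 0) = 0, max(-8, 0) = 0, max(16, 0) = 16
Node u (S = 90): continuation = e^(−0.04)·[0.6020·0.0000 + 0.3980·0.0000] = 0.0000; exercise value = 0.0000 ≤ continuation, so V_u = 0.0000
Node d (S = 60): continuation = e^(−0.04)·[0.6020·0.0000 + 0.3980·16.0000] = 6.1179; exercise value = 4.0000 ≤ continuation, so V_d = 6.1179
Node 0 (S = 75): continuation = e^(−0.04)·[0.6020·0.0000 + 0.3980·6.1179] = 2.3393; exercise value = 0.0000 ≤ continuation, so V_0 = 2.3393

£2.34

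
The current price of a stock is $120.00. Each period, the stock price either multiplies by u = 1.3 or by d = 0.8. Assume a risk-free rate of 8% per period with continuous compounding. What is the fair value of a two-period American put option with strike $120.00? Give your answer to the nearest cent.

$9.60

Risk-neutral probability p = (e^0.08 − 0.8)/(1.3 − 0.8) = 0.2833/0.5000 = 0.5666
Terminal stock prices: S_uu = 202.8, S_ud = 124.8, S_dd = 76.8
Terminal payoffs (K − S): max(-82.8, 0) = 0, max(-4.8, 0) = 0, max(43.2, 0) = 43.2
Node u (S = 156): continuation = e^(−0.08)·[0.5666·0.0000 + 0.4334·0.0000] = 0.0000; exercise value = 0.0000 ≤ continuation, so V_u = 0.0000
Node d (S = 96): continuation = e^(−0.08)·[0.5666·0.0000 + 0.4334·43.2000] = 17.2844; exercise value = 24.0000 > continuation, so V_d = 24.0000 (exercise)
Node 0 (S = 120): continuation = e^(−0.08)·[0.5666·0.0000 + 0.4334·24.0000] = 9.6025; exercise value = 0.0000 ≤ continuation, so V_0 = 9.6025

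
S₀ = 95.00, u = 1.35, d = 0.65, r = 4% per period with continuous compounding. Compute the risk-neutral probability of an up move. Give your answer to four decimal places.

Risk-neutral probability p = (e^0.04 − 0.65)/(1.35 − 0.65) = 0.3908/0.7000 = 0.5583

p = 0.5583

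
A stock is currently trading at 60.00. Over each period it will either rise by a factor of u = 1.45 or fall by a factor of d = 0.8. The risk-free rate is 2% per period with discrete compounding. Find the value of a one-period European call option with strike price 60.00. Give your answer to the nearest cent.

8.96

Risk-neutral probability p = (1 + 0.02 − 0.8)/(1.45 − 0.8) = 0.2200/0.6500 = 0.3385
Terminal stock prices: S_u = 87, S_d = 48
Terminal payoffs (S − K): max(27, 0) = 27, max(-12, 0) = 0
Node 0 (S = 60): V_0 = 1/1.02·[0.3385·27.0000 + 0.6615·0.0000] = 8.9593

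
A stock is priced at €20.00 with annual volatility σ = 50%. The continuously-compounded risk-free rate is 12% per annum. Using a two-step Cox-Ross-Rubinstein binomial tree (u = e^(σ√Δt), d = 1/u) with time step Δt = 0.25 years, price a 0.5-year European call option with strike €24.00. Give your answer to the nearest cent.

€2.10

CRR parameters: u = e^(σ√Δt) = e^(0.5·√0.25) = 1.2840, d = 1/u = 0.7788
Per-period rate: rΔt = 0.12·0.25 = 0.03, so R = e^0.03 = 1.0305
Risk-neutral probability p = (e^0.03 − 0.7788)/(1.2840 − 0.7788) = 0.2517/0.5052 = 0.4981
Terminal stock prices: S_uu = 32.97, S_ud = 20, S_dd = 12.13
Terminal payoffs (S − K): max(8.974, 0) = 8.974, max(-4, 0) = 0, max(-11.87, 0) = 0
Node u (S = 25.68): V_u = e^(−0.03)·[0.4981·8.9744 + 0.5019·0.0000] = 4.3381
Node d (S = 15.58): V_d = e^(−0.03)·[0.4981·0.0000 + 0.5019·0.0000] = 0.0000
Node 0 (S = 20): V_0 = e^(−0.03)·[0.4981·4.3381 + 0.5019·0.0000] = 2.0969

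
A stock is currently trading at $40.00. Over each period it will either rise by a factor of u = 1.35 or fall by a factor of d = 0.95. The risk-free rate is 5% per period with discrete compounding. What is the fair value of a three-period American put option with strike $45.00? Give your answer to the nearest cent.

Risk-neutral probability p = (1 + 0.05 − 0.95)/(1.35 − 0.95) = 0.1000/0.4000 = 0.2500
Terminal stock prices: S_uuu = 98.42, S_uud = 69.25, S_udd = 48.73, S_ddd = 34.29
Terminal payoffs (K − S): max(-53.42, 0) = 0, max(-24.25, 0) = 0, max(-3.735, 0) = 0, max(10.71, 0) = 10.71
Node uu (S = 72.9): continuation = 1/1.05·[0.2500·0.0000 + 0.7500·0.0000] = 0.0000; exercise value = 0.0000 ≤ continuation, so V_uu = 0.0000
Node ud (S = 51.3): continuation = 1/1.05·[0.2500·0.0000 + 0.7500·0.0000] = 0.0000; exercise value = 0.0000 ≤ continuation, so V_ud = 0.0000
Node dd (S = 36.1): continuation = 1/1.05·[0.2500·0.0000 + 0.7500·10.7050] = 7.6464; exercise value = 8.9000 > continuation, so V_dd = 8.9000 (exercise)
Node u (S = 54): continuation = 1/1.05·[0.2500·0.0000 + 0.7500·0.0000] = 0.0000; exercise value = 0.0000 ≤ continuation, so V_u = 0.0000
Node d (S = 38): continuation = 1/1.05·[0.2500·0.0000 + 0.7500·8.9000] = 6.3571; exercise value = 7.0000 > continuation, so V_d = 7.0000 (exercise)
Node 0 (S = 40): continuation = 1/1.05·[0.2500·0.0000 + 0.7500·7.0000] = 5.0000; exercise value = 5.0000 ≤ continuation, so V_0 = 5.0000

$5.00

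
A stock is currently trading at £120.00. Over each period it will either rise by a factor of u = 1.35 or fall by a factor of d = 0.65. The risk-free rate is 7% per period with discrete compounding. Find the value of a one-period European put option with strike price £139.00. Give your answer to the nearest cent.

Risk-neutral probability p = (1 + 0.07 − 0.65)/(1.35 − 0.65) = 0.4200/0.7000 = 0.6000
Terminal stock prices: S_u = 162, S_d = 78
Terminal payoffs (K − S): max(-23, 0) = 0, max(61, 0) = 61
Node 0 (S = 120): V_0 = 1/1.07·[0.6000·0.0000 + 0.4000·61.0000] = 22.8037

£22.80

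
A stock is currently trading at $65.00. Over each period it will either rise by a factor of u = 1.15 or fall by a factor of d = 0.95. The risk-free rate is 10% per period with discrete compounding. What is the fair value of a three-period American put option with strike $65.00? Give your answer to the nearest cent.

Risk-neutral probability p = (1 + 0.1 − 0.95)/(1.15 − 0.95) = 0.1500/0.2000 = 0.7500
Terminal stock prices: S_uuu = 98.86, S_uud = 81.66, S_udd = 67.46, S_ddd = 55.73
Terminal payoffs (K − S): max(-33.86, 0) = 0, max(-16.66, 0) = 0, max(-2.462, 0) = 0, max(9.271, 0) = 9.271
Node uu (S = 85.96): continuation = 1/1.1·[0.7500·0.0000 + 0.2500·0.0000] = 0.0000; exercise value = 0.0000 ≤ continuation, so V_uu = 0.0000
Node ud (S = 71.01): continuation = 1/1.1·[0.7500·0.0000 + 0.2500·0.0000] = 0.0000; exercise value = 0.0000 ≤ continuation, so V_ud = 0.0000
Node dd (S = 58.66): continuation = 1/1.1·[0.7500·0.0000 + 0.2500·9.2706] = 2.1070; exercise value = 6.3375 > continuation, so V_dd = 6.3375 (exercise)
Node u (S = 74.75): continuation = 1/1.1·[0.7500·0.0000 + 0.2500·0.0000] = 0.0000; exercise value = 0.0000 ≤ continuation, so V_u = 0.0000
Node d (S = 61.75): continuation = 1/1.1·[0.7500·0.0000 + 0.2500·6.3375] = 1.4403; exercise value = 3.2500 > continuation, so V_d = 3.2500 (exercise)
Node 0 (S = 65): continuation = 1/1.1·[0.7500·0.0000 + 0.2500·3.2500] = 0.7386; exercise value = 0.0000 ≤ continuation, so V_0 = 0.7386

$0.74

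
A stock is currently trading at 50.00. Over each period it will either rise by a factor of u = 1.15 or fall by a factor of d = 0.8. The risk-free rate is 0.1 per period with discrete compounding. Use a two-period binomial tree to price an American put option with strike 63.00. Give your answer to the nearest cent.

13.00

Risk-neutral probability p = (1 + 0.1 − 0.8)/(1.15 − 0.8) = 0.3000/0.3500 = 0.8571
Terminal stock prices: S_uu = 66.12, S_ud = 46, S_dd = 32
Terminal payoffs (K − S): max(-3.125, 0) = 0, max(17, 0) = 17, max(31, 0) = 31
Node u (S = 57.5): continuation = 1/1.1·[0.8571·0.0000 + 0.1429·17.0000] = 2.2078; exercise value = 5.5000 > continuation, so V_u = 5.5000 (exercise)
Node d (S = 40): continuation = 1/1.1·[0.8571·17.0000 + 0.1429·31.0000] = 17.2727; exercise value = 23.0000 > continuation, so V_d = 23.0000 (exercise)
Node 0 (S = 50): continuation = 1/1.1·[0.8571·5.5000 + 0.1429·23.0000] = 7.2727; exercise value = 13.0000 > continuation, so V_0 = 13.0000 (exercise)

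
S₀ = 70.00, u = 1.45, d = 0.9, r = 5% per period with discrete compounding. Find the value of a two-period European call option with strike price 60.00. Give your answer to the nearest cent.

Risk-neutral probability p = (1 + 0.05 − 0.9)/(1.45 − 0.9) = 0.1500/0.5500 = 0.2727
Terminal stock prices: S_uu = 147.2, S_ud = 91.35, S_dd = 56.7
Terminal payoffs (S − K): max(87.18, 0) = 87.18, max(31.35, 0) = 31.35, max(-3.3, 0) = 0
Node u (S = 101.5): V_u = 1/1.05·[0.2727·87.1750 + 0.7273·31.3500] = 44.3571
Node d (S = 63): V_d = 1/1.05·[0.2727·31.3500 + 0.7273·0.0000] = 8.1429
Node 0 (S = 70): V_0 = 1/1.05·[0.2727·44.3571 + 0.7273·8.1429] = 17.1614

17.16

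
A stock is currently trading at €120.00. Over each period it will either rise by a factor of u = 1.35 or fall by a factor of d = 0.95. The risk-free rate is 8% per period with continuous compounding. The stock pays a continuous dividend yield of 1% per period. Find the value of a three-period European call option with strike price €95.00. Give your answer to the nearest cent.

Per-period risk-free factor R = e^0.08 = 1.0833; dividend-adjusted growth = e^(0.08−0.01) = 1.0725.
Risk-neutral probability p = (1.0725 − 0.95)/(1.35 − 0.95) = 0.1225/0.4000 = 0.3063
Terminal stock prices: S_uuu = 295.2, S_uud = 207.8, S_udd = 146.2, S_ddd = 102.9
Terminal payoffs (S − K): max(200.2, 0) = 200.2, max(112.8, 0) = 112.8, max(51.2, 0) = 51.2, max(7.885, 0) = 7.885
Node uu (S = 218.7): V_uu = e^(−0.08)·[0.3063·200.2450 + 0.6937·112.7650] = 128.8278
Node ud (S = 153.9): V_ud = e^(−0.08)·[0.3063·112.7650 + 0.6937·51.2050] = 64.6726
Node dd (S = 108.3): V_dd = e^(−0.08)·[0.3063·51.2050 + 0.6937·7.8850] = 19.5263
Node u (S = 162): V_u = e^(−0.08)·[0.3063·128.8278 + 0.6937·64.6726] = 77.8385
Node d (S = 114): V_d = e^(−0.08)·[0.3063·64.6726 + 0.6937·19.5263] = 30.7890
Node 0 (S = 120): V_0 = e^(−0.08)·[0.3063·77.8385 + 0.6937·30.7890] = 41.7238

€41.72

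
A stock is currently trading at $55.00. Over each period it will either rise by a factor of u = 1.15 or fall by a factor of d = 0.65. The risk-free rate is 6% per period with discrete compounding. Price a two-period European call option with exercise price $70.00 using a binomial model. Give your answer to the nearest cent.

Risk-neutral probability p = (1 + 0.06 − 0.65)/(1.15 − 0.65) = 0.4100/0.5000 = 0.8200
Terminal stock prices: S_uu = 72.74, S_ud = 41.11, S_dd = 23.24
Terminal payoffs (S − K): max(2.737, 0) = 2.737, max(-28.89, 0) = 0, max(-46.76, 0) = 0
Node u (S = 63.25): V_u = 1/1.06·[0.8200·2.7375 + 0.1800·0.0000] = 2.1177
Node d (S = 35.75): V_d = 1/1.06·[0.8200·0.0000 + 0.1800·0.0000] = 0.0000
Node 0 (S = 55): V_0 = 1/1.06·[0.8200·2.1177 + 0.1800·0.0000] = 1.6382

$1.64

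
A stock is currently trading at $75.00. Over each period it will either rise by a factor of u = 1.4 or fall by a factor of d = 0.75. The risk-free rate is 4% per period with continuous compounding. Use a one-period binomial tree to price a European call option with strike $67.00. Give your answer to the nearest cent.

Risk-neutral probability p = (e^0.04 − 0.75)/(1.4 − 0.75) = 0.2908/0.6500 = 0.4474
Terminal stock prices: S_u = 105, S_d = 56.25
Terminal payoffs (S − K): max(38, 0) = 38, max(-10.75, 0) = 0
Node 0 (S = 75): V_0 = e^(−0.04)·[0.4474·38.0000 + 0.5526·0.0000] = 16.3346

$16.33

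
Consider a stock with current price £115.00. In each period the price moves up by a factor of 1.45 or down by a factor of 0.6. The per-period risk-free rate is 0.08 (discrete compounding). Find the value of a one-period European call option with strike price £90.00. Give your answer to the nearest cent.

Risk-neutral probability p = (1 + 0.08 − 0.6)/(1.45 − 0.6) = 0.4800/0.8500 = 0.5647
Terminal stock prices: S_u = 166.8, S_d = 69
Terminal payoffs (S − K): max(76.75, 0) = 76.75, max(-21, 0) = 0
Node 0 (S = 115): V_0 = 1/1.08·[0.5647·76.7500 + 0.4353·0.0000] = 40.1307

£40.13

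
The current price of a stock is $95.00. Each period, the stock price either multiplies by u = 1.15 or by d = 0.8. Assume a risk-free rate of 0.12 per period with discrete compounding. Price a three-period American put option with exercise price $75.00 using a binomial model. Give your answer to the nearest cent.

Risk-neutral probability p = (1 + 0.12 − 0.8)/(1.15 − 0.8) = 0.3200/0.3500 = 0.9143
Terminal stock prices: S_uuu = 144.5, S_uud = 100.5, S_udd = 69.92, S_ddd = 48.64
Terminal payoffs (K − S): max(-69.48, 0) = 0, max(-25.51, 0) = 0, max(5.08, 0) = 5.08, max(26.36, 0) = 26.36
Node uu (S = 125.6): continuation = 1/1.12·[0.9143·0.0000 + 0.0857·0.0000] = 0.0000; exercise value = 0.0000 ≤ continuation, so V_uu = 0.0000
Node ud (S = 87.4): continuation = 1/1.12·[0.9143·0.0000 + 0.0857·5.0800] = 0.3888; exercise value = 0.0000 ≤ continuation, so V_ud = 0.3888
Node dd (S = 60.8): continuation = 1/1.12·[0.9143·5.0800 + 0.0857·26.3600] = 6.1643; exercise value = 14.2000 > continuation, so V_dd = 14.2000 (exercise)
Node u (S = 109.2): continuation = 1/1.12·[0.9143·0.0000 + 0.0857·0.3888] = 0.0298; exercise value = 0.0000 ≤ continuation, so V_u = 0.0298
Node d (S = 76): continuation = 1/1.12·[0.9143·0.3888 + 0.0857·14.2000] = 1.4041; exercise value = 0.0000 ≤ continuation, so V_d = 1.4041
Node 0 (S = 95): continuation = 1/1.12·[0.9143·0.0298 + 0.0857·1.4041] = 0.1317; exercise value = 0.0000 ≤ continuation, so V_0 = 0.1317

$0.13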